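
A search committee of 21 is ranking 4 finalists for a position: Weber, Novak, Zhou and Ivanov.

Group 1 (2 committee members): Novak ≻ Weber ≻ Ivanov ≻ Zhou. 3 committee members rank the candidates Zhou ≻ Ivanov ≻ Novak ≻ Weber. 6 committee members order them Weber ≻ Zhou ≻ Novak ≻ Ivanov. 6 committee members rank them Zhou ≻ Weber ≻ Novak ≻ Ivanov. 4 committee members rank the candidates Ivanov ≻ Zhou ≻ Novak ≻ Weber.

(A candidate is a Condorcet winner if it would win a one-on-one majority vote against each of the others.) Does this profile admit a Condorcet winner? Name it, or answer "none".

Zhou

Pairwise majorities:
Weber vs Novak: Weber is ranked higher on 6+6 = 12 ballots, Novak on 9. Weber wins 12–9.
Weber vs Zhou: 2+6 = 8 for Weber, 13 for Zhou — Zhou by 13–8.
Weber vs Ivanov: Weber is ranked higher on 2+6+6 = 14 ballots, Ivanov on 7. Weber wins 14–7.
Novak vs Zhou: Novak is ranked higher on 2 ballots, Zhou on 19. Zhou wins 19–2.
Novak vs Ivanov: 2+6+6 = 14 for Novak, 7 for Ivanov — Novak by 14–7.
Zhou vs Ivanov: Zhou preferred on 3+6+6 = 15 ballots; Zhou wins 15–6.
Only Zhou has no losses; Zhou is the Condorcet winner.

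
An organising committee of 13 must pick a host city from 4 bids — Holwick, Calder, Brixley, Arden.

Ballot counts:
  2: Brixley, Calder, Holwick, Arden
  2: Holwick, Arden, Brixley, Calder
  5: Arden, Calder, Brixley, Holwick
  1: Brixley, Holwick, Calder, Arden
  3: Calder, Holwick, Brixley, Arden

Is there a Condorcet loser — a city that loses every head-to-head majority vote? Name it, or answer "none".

Pairwise majorities:
Holwick vs Calder: Holwick preferred on 2+1 = 3 ballots; Calder wins 10–3.
Holwick vs Brixley: Brixley wins 8–5.
Holwick vs Arden: Holwick wins 8–5.
Calder vs Brixley: Calder wins 8–5.
Calder vs Arden: Calder preferred on 2+1+3 = 6 ballots; Arden wins 7–6.
Brixley vs Arden: Brixley is ranked higher on 2+1+3 = 6 ballots, Arden on 7. Arden wins 7–6.
No city is winless: Holwick beats Arden; Calder beats Holwick; Brixley beats Holwick; Arden beats Calder. There is no Condorcet loser.

none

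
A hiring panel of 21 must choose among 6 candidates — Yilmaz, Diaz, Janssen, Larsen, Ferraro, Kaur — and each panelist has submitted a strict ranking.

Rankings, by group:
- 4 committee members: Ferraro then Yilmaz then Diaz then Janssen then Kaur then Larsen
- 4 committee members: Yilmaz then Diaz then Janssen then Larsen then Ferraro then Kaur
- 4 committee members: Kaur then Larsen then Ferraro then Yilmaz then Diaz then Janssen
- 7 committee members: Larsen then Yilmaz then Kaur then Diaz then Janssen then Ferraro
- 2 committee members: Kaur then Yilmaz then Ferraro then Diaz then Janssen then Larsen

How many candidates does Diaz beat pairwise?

Diaz against each rival (21 committee members):
Diaz vs Yilmaz: Yilmaz, 21–0.
Diaz vs Janssen: Diaz is ranked higher on 4+4+4+7+2 = 21 ballots, Janssen on 0. Diaz wins 21–0.
Diaz vs Larsen: Diaz is ranked higher on 4+4+2 = 10 ballots, Larsen on 11. Larsen wins 11–10.
Diaz–Ferraro: Diaz 11–10.
Diaz vs Kaur: Diaz preferred on 4+4 = 8 ballots; Kaur wins 13–8.
Diaz beats Janssen, Ferraro; loses to Yilmaz, Larsen, Kaur — 2 pairwise wins.

2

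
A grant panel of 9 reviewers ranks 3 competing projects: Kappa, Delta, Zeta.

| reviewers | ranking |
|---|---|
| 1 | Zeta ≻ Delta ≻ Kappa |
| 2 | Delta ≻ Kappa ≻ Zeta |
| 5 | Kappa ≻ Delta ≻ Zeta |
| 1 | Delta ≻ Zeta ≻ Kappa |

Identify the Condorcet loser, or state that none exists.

Zeta

Pairwise majorities:
Kappa vs Delta: 5 to 4, Kappa.
Kappa vs Zeta: Kappa is ranked higher on 2+5 = 7 ballots, Zeta on 2. Kappa wins 7–2.
Delta–Zeta: Delta 8–1.
Zeta loses to every other project — it is the Condorcet loser.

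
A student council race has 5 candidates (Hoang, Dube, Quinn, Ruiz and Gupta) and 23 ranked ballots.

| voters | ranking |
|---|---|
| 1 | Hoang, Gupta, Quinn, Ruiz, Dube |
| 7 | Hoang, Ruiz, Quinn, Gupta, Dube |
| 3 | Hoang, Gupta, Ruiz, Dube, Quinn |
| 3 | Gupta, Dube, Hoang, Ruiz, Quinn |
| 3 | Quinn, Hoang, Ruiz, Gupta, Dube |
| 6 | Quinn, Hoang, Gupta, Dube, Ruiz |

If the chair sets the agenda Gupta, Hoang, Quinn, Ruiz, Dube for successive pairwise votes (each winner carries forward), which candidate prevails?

Round 1: Gupta vs Hoang — 3–20, Hoang advances.
Round 2: Hoang vs Quinn — 14–9, Hoang advances.
Round 3: Hoang vs Ruiz — 23–0, Hoang advances.
Round 4: Hoang vs Dube — 20–3, Hoang advances.
The agenda winner is Hoang.

Hoang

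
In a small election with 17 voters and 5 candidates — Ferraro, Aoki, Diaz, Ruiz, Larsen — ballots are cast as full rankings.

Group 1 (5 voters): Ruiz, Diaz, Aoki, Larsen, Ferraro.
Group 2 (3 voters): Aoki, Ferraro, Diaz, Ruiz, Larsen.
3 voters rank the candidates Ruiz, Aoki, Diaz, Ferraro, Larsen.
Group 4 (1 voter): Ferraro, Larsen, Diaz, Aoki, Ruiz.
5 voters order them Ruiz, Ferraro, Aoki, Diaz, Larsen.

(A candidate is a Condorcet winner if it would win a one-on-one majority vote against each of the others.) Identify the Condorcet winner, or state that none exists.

Check each pair by majority over 17 ballots:
Ferraro vs Aoki: Ferraro preferred on 1+5 = 6 ballots; Aoki wins 11–6.
Ferraro vs Diaz: Ferraro is ranked higher on 3+1+5 = 9 ballots, Diaz on 8. Ferraro wins 9–8.
Ferraro vs Ruiz: Ferraro is ranked higher on 3+1 = 4 ballots, Ruiz on 13. Ruiz wins 13–4.
Ferraro vs Larsen: Ferraro preferred on 3+3+1+5 = 12 ballots; Ferraro wins 12–5.
Aoki vs Diaz: 11 to 6, Aoki.
Aoki vs Ruiz: Aoki is ranked higher on 3+1 = 4 ballots, Ruiz on 13. Ruiz wins 13–4.
Aoki vs Larsen: 5+3+3+5 = 16 for Aoki, 1 for Larsen — Aoki by 16–1.
Diaz vs Ruiz: 4 to 13, Ruiz.
Diaz vs Larsen: 16 to 1, Diaz.
Ruiz vs Larsen: 16 to 1, Ruiz.
Ruiz wins every pairwise contest, so Ruiz is the Condorcet winner.

Ruiz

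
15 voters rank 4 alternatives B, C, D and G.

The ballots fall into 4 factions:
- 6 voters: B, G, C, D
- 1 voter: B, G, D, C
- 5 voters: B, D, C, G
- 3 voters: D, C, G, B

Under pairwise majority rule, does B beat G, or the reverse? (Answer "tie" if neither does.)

Ballots ranking B above G: 6 + 1 + 5 = 12.
Ballots ranking G above B: 15 − 12 = 3.
B wins the head-to-head 12–3.

B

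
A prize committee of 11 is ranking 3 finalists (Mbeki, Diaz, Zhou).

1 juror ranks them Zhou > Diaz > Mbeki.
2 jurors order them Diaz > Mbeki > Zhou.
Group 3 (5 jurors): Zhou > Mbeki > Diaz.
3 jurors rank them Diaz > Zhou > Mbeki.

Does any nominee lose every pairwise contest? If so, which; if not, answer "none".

Mbeki

Pairwise majorities:
Mbeki vs Diaz: Diaz, 6–5.
Mbeki vs Zhou: 2 to 9, Zhou.
Diaz vs Zhou: Zhou wins 6–5.
Mbeki is beaten in every head-to-head and is the Condorcet loser.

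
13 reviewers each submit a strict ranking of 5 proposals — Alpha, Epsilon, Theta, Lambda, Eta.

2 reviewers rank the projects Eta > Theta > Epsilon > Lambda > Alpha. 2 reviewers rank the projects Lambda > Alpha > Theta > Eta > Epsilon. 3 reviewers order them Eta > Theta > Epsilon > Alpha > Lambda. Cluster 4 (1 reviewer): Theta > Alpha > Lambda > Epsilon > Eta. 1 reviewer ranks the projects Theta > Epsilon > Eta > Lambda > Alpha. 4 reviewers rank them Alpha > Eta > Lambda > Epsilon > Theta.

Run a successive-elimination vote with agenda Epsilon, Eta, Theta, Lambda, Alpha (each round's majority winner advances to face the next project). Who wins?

Round 1: Epsilon vs Eta — 2–11, Eta advances.
Round 2: Eta vs Theta — 9–4, Eta advances.
Round 3: Eta vs Lambda — 10–3, Eta advances.
Round 4: Eta vs Alpha — 6–7, Alpha advances.
Alpha survives the agenda.

Alpha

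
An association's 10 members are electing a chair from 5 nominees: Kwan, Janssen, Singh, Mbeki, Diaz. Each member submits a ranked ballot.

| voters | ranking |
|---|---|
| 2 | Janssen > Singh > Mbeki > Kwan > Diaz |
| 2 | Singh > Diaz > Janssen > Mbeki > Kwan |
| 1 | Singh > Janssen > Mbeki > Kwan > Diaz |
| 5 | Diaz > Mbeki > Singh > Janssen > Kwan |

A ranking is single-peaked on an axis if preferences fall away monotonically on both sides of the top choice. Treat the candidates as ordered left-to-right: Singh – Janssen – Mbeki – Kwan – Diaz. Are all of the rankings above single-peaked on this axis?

Axis positions: Singh=1, Janssen=2, Mbeki=3, Kwan=4, Diaz=5.
Group 1 (peak Janssen at position 2): ranking walks positions 2-1-3-4-5, expanding outward from the peak — single-peaked.
Group 2: ranking walks positions 1-5-2-3-4; Diaz is ranked above Janssen even though Janssen lies between Diaz and the peak Singh on the axis — preferences dip and rise again. Not single-peaked.
Group 3 (peak Singh at position 1): ranking walks positions 1-2-3-4-5, expanding outward from the peak — single-peaked.
Group 4: ranking walks positions 5-3-1-2-4; Mbeki is ranked above Kwan even though Kwan lies between Mbeki and the peak Diaz on the axis — preferences dip and rise again. Not single-peaked.
Group 2 violates single-peakedness, so the profile is not single-peaked on this axis.

no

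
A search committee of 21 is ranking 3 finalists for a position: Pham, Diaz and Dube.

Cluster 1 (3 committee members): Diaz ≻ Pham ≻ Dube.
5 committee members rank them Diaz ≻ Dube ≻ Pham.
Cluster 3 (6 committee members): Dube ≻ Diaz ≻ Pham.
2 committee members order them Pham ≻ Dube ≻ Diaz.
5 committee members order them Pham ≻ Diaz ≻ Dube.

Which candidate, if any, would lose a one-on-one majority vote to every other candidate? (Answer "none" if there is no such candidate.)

Pham

Head-to-head results (21 committee members):
Pham vs Diaz: Pham preferred on 2+5 = 7 ballots; Diaz wins 14–7.
Pham vs Dube: Dube wins 11–10.
Diaz vs Dube: Diaz preferred on 3+5+5 = 13 ballots; Diaz wins 13–8.
Pham loses to every other candidate — it is the Condorcet loser.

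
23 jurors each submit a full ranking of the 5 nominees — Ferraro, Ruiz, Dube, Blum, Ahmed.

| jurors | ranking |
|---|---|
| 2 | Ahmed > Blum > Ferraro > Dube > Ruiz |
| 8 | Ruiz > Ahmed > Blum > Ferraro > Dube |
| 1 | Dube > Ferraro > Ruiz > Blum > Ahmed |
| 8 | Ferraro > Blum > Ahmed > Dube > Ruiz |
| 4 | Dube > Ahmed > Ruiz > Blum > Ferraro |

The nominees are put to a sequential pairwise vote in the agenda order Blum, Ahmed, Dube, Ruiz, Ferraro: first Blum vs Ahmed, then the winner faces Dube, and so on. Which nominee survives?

Round 1: Blum vs Ahmed — 9–14, Ahmed advances.
Round 2: Ahmed vs Dube — 18–5, Ahmed advances.
Round 3: Ahmed vs Ruiz — 14–9, Ahmed advances.
Round 4: Ahmed vs Ferraro — 14–9, Ahmed advances.
Ahmed survives the agenda.

Ahmed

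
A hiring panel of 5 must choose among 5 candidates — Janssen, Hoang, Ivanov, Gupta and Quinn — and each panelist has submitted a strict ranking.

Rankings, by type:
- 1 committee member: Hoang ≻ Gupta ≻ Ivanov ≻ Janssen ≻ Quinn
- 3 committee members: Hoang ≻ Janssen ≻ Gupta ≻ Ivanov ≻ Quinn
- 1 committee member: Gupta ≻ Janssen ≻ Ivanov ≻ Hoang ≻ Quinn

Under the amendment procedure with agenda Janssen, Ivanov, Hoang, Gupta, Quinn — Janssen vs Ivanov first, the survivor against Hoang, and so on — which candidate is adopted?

Round 1: Janssen vs Ivanov — 4–1, Janssen advances.
Round 2: Janssen vs Hoang — 1–4, Hoang advances.
Round 3: Hoang vs Gupta — 4–1, Hoang advances.
Round 4: Hoang vs Quinn — 5–0, Hoang advances.
The agenda winner is Hoang.

Hoang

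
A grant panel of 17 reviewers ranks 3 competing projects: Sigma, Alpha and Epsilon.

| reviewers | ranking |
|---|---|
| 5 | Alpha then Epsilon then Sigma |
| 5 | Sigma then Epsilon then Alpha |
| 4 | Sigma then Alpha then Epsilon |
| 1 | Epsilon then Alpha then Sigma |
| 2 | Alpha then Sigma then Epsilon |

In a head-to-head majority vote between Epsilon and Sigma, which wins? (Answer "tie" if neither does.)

Ballots ranking Epsilon above Sigma: 5 + 1 = 6.
Ballots ranking Sigma above Epsilon: 17 − 6 = 11.
Sigma wins the head-to-head 11–6.

Sigma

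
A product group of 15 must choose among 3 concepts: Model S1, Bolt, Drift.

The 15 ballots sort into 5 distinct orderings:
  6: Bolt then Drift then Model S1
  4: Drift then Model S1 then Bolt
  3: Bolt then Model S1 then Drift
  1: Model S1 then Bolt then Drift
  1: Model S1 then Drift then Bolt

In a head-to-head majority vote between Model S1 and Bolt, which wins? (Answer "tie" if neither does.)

Ballots ranking Model S1 above Bolt: 4 + 1 + 1 = 6.
Ballots ranking Bolt above Model S1: 15 − 6 = 9.
Bolt wins the head-to-head 9–6.

Bolt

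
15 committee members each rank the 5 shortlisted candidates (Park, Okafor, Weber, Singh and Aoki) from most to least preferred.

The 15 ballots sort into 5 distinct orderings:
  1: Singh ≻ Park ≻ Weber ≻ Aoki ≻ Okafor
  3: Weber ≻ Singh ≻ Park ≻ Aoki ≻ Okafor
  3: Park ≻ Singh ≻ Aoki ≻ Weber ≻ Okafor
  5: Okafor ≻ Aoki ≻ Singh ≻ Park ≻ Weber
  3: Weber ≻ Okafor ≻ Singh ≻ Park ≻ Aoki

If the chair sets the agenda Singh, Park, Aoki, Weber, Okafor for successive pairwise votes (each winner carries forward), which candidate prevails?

Okafor

Round 1: Singh vs Park — 12–3, Singh advances.
Round 2: Singh vs Aoki — 10–5, Singh advances.
Round 3: Singh vs Weber — 9–6, Singh advances.
Round 4: Singh vs Okafor — 7–8, Okafor advances.
Okafor survives the agenda.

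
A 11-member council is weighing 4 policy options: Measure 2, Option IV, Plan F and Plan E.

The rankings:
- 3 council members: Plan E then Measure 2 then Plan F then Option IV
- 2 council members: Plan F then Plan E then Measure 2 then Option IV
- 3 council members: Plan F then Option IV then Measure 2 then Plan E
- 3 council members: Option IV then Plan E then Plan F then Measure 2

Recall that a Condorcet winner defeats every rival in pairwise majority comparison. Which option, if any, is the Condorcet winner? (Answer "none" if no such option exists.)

none

Head-to-head results (11 council members):
Measure 2–Option IV: Option IV 6–5.
Measure 2 vs Plan F: Plan F wins 8–3.
Measure 2 vs Plan E: 3 to 8, Plan E.
Option IV vs Plan F: Plan F, 8–3.
Option IV vs Plan E: Option IV preferred on 3+3 = 6 ballots; Option IV wins 6–5.
Plan F vs Plan E: Plan E, 6–5.
Every option loses at least once (Measure 2 loses to Option IV; Option IV loses to Plan F; Plan F loses to Plan E; Plan E loses to Option IV). The majority relation contains the cycle Option IV beats Plan E beats Plan F beats Option IV, so there is no Condorcet winner.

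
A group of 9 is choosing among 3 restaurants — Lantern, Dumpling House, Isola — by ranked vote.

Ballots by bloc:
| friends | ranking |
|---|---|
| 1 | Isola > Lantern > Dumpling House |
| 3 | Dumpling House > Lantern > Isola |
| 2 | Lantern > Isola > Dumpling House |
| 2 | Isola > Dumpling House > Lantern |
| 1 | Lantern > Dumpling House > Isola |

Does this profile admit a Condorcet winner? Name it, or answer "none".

Head-to-head results (9 friends):
Lantern vs Dumpling House: Lantern is ranked higher on 1+2+1 = 4 ballots, Dumpling House on 5. Dumpling House wins 5–4.
Lantern vs Isola: Lantern is ranked higher on 3+2+1 = 6 ballots, Isola on 3. Lantern wins 6–3.
Dumpling House vs Isola: Dumpling House preferred on 3+1 = 4 ballots; Isola wins 5–4.
No restaurant is unbeaten: Lantern loses to Dumpling House; Dumpling House loses to Isola; Isola loses to Lantern. In particular Lantern > Isola > Dumpling House > Lantern is a majority cycle — no Condorcet winner exists.

none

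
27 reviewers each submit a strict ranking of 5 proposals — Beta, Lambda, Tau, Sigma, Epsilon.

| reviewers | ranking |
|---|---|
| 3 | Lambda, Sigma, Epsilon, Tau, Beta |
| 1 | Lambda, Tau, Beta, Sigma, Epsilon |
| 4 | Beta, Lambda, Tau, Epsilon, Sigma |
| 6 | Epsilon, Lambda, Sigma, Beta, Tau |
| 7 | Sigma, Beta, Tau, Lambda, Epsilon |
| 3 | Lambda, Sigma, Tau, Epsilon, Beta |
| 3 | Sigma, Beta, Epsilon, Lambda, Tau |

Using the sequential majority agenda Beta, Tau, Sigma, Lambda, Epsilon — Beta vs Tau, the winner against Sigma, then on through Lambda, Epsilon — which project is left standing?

Round 1: Beta vs Tau — 20–7, Beta advances.
Round 2: Beta vs Sigma — 5–22, Sigma advances.
Round 3: Sigma vs Lambda — 10–17, Lambda advances.
Round 4: Lambda vs Epsilon — 18–9, Lambda advances.
Lambda survives the agenda.

Lambda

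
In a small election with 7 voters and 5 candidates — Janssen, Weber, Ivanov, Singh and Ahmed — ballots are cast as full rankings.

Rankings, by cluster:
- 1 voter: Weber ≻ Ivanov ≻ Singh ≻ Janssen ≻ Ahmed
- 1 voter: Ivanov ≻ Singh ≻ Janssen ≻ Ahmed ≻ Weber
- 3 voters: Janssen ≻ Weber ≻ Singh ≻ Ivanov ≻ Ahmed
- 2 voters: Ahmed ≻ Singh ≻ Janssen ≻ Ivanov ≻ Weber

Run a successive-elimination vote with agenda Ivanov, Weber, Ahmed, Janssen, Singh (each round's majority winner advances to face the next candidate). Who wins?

Singh

Round 1: Ivanov vs Weber — 3–4, Weber advances.
Round 2: Weber vs Ahmed — 4–3, Weber advances.
Round 3: Weber vs Janssen — 1–6, Janssen advances.
Round 4: Janssen vs Singh — 3–4, Singh advances.
The agenda winner is Singh.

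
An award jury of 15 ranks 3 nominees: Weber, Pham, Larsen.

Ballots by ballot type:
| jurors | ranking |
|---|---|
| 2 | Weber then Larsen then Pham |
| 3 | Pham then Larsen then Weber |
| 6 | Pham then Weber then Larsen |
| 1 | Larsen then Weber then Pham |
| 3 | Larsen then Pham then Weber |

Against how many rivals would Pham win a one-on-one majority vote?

Pham against each rival (15 jurors):
Pham vs Weber: Pham preferred on 3+6+3 = 12 ballots; Pham wins 12–3.
Pham vs Larsen: 3+6 = 9 for Pham, 6 for Larsen — Pham by 9–6.
Pham beats Weber, Larsen — 2 pairwise wins.

2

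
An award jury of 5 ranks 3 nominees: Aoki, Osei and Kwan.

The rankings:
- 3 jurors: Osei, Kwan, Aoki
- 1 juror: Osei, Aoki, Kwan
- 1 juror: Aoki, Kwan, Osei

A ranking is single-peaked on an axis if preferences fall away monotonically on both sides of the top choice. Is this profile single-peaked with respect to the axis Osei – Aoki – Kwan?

Axis positions: Osei=1, Aoki=2, Kwan=3.
Ballot type 1: ranking walks positions 1-3-2; Kwan is ranked above Aoki even though Aoki lies between Kwan and the peak Osei on the axis — preferences dip and rise again. Not single-peaked.
Ballot type 2 (peak Osei at position 1): ranking walks positions 1-2-3, expanding outward from the peak — single-peaked.
Ballot type 3 (peak Aoki at position 2): ranking walks positions 2-3-1, expanding outward from the peak — single-peaked.
Ballot type 1 violates single-peakedness, so the profile is not single-peaked on this axis.

no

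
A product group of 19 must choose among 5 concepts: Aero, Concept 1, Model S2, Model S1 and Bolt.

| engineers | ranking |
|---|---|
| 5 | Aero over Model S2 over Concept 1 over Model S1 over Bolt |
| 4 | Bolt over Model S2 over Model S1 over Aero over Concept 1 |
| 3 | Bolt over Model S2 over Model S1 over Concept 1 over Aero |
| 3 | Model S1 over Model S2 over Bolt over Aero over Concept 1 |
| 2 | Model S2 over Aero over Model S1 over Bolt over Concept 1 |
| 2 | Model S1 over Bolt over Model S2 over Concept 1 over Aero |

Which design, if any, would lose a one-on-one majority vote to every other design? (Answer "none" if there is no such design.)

Pairwise majorities:
Aero vs Concept 1: Aero preferred on 5+4+3+2 = 14 ballots; Aero wins 14–5.
Aero–Model S2: Model S2 14–5.
Aero vs Model S1: Model S1, 12–7.
Aero–Bolt: Bolt 12–7.
Concept 1 vs Model S2: Model S2 wins 19–0.
Concept 1 vs Model S1: Model S1, 14–5.
Concept 1 vs Bolt: Bolt, 14–5.
Model S2–Model S1: Model S2 14–5.
Model S2 vs Bolt: Model S2 is ranked higher on 5+3+2 = 10 ballots, Bolt on 9. Model S2 wins 10–9.
Model S1 vs Bolt: 12 to 7, Model S1.
Concept 1 loses to every other design — it is the Condorcet loser.

Concept 1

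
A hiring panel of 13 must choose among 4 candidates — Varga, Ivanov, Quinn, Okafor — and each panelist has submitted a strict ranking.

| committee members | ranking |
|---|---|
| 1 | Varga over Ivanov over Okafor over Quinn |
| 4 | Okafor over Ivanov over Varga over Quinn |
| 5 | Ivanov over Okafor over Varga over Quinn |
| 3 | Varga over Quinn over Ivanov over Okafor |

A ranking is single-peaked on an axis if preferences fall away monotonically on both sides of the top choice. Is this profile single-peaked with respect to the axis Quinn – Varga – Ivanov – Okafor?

Axis positions: Quinn=1, Varga=2, Ivanov=3, Okafor=4.
Type 1 (peak Varga at position 2): ranking walks positions 2-3-4-1, expanding outward from the peak — single-peaked.
Type 2 (peak Okafor at position 4): ranking walks positions 4-3-2-1, expanding outward from the peak — single-peaked.
Type 3 (peak Ivanov at position 3): ranking walks positions 3-4-2-1, expanding outward from the peak — single-peaked.
Type 4 (peak Varga at position 2): ranking walks positions 2-1-3-4, expanding outward from the peak — single-peaked.
Every ranking is single-peaked on this axis.

yes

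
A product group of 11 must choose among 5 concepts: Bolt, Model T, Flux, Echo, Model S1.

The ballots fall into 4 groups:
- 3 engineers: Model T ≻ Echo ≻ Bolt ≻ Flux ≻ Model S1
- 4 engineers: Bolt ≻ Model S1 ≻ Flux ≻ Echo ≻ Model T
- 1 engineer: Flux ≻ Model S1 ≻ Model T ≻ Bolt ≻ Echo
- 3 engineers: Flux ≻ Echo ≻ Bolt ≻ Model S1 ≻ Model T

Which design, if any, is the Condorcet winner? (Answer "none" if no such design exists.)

Check each pair by majority over 11 ballots:
Bolt vs Model T: Bolt is ranked higher on 4+3 = 7 ballots, Model T on 4. Bolt wins 7–4.
Bolt vs Flux: 7 to 4, Bolt.
Bolt vs Echo: Bolt is ranked higher on 4+1 = 5 ballots, Echo on 6. Echo wins 6–5.
Bolt vs Model S1: Bolt preferred on 3+4+3 = 10 ballots; Bolt wins 10–1.
Model T vs Flux: Model T preferred on 3 ballots; Flux wins 8–3.
Model T vs Echo: 3+1 = 4 for Model T, 7 for Echo — Echo by 7–4.
Model T vs Model S1: Model T is ranked higher on 3 ballots, Model S1 on 8. Model S1 wins 8–3.
Flux vs Echo: Flux is ranked higher on 4+1+3 = 8 ballots, Echo on 3. Flux wins 8–3.
Flux vs Model S1: 7 to 4, Flux.
Echo vs Model S1: Echo preferred on 3+3 = 6 ballots; Echo wins 6–5.
Each design drops at least one matchup (Bolt loses to Echo; Model T loses to Bolt; Flux loses to Bolt; Echo loses to Flux; Model S1 loses to Bolt); the cycle Bolt beats Flux beats Echo beats Bolt rules out a Condorcet winner.

none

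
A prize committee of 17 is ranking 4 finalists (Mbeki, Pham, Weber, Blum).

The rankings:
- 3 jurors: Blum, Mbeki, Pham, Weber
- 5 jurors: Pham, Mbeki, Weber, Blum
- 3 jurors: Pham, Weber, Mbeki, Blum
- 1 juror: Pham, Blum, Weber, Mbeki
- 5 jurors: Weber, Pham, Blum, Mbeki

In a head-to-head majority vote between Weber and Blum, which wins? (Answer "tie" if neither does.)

Weber

Ballots ranking Weber above Blum: 5 + 3 + 5 = 13.
Ballots ranking Blum above Weber: 17 − 13 = 4.
Weber wins the head-to-head 13–4.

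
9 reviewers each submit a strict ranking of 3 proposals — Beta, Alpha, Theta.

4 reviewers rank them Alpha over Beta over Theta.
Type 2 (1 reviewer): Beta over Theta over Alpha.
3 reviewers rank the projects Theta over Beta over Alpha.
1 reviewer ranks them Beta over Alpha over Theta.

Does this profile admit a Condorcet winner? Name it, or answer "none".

Head-to-head results (9 reviewers):
Beta vs Alpha: Beta wins 5–4.
Beta vs Theta: Beta wins 6–3.
Alpha vs Theta: Alpha wins 5–4.
Only Beta has no losses; Beta is the Condorcet winner.

Beta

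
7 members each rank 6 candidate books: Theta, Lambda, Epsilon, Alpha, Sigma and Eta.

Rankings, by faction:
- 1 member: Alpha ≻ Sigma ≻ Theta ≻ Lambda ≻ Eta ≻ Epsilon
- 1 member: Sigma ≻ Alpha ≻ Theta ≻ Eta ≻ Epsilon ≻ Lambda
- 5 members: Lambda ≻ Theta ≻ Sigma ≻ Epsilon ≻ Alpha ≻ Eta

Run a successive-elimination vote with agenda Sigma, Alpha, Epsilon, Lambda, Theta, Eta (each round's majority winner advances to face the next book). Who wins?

Round 1: Sigma vs Alpha — 6–1, Sigma advances.
Round 2: Sigma vs Epsilon — 7–0, Sigma advances.
Round 3: Sigma vs Lambda — 2–5, Lambda advances.
Round 4: Lambda vs Theta — 5–2, Lambda advances.
Round 5: Lambda vs Eta — 6–1, Lambda advances.
The agenda winner is Lambda.

Lambda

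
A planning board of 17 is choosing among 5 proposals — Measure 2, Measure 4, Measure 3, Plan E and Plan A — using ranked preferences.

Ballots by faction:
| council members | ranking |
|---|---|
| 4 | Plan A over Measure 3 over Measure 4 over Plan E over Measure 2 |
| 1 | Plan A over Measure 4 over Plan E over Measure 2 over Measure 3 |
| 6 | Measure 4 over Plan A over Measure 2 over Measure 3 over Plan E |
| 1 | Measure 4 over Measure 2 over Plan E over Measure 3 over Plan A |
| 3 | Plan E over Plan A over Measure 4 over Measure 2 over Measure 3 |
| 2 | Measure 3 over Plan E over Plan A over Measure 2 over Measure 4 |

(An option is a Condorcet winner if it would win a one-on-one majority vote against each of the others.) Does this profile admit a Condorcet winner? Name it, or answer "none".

Check each pair by majority over 17 ballots:
Measure 2 vs Measure 4: 2 for Measure 2, 15 for Measure 4 — Measure 4 by 15–2.
Measure 2 vs Measure 3: Measure 2 wins 11–6.
Measure 2–Plan E: Plan E 10–7.
Measure 2 vs Plan A: 1 for Measure 2, 16 for Plan A — Plan A by 16–1.
Measure 4–Measure 3: Measure 4 11–6.
Measure 4 vs Plan E: Measure 4 is ranked higher on 4+1+6+1 = 12 ballots, Plan E on 5. Measure 4 wins 12–5.
Measure 4–Plan A: Plan A 10–7.
Measure 3 vs Plan E: Measure 3 preferred on 4+6+2 = 12 ballots; Measure 3 wins 12–5.
Measure 3 vs Plan A: Measure 3 preferred on 1+2 = 3 ballots; Plan A wins 14–3.
Plan E vs Plan A: Plan A wins 11–6.
Plan A wins every pairwise contest, so Plan A is the Condorcet winner.

Plan A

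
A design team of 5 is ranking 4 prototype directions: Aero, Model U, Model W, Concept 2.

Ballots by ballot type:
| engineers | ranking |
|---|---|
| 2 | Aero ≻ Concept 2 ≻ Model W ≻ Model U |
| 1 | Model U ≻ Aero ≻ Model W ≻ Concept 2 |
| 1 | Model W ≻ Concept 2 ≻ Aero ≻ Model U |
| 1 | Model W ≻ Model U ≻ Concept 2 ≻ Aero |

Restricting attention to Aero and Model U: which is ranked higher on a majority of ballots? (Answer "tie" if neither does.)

Ballots ranking Aero above Model U: 2 + 1 = 3.
Ballots ranking Model U above Aero: 5 − 3 = 2.
Aero wins the head-to-head 3–2.

Aero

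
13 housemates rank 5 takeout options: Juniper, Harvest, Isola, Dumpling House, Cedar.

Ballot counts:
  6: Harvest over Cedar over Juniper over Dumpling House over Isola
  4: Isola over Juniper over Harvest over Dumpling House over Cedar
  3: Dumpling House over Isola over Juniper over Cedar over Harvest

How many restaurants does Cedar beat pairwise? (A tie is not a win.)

Cedar against each rival (13 friends):
Cedar vs Juniper: Juniper, 7–6.
Cedar vs Harvest: Harvest wins 10–3.
Cedar vs Isola: 6 for Cedar, 7 for Isola — Isola by 7–6.
Cedar vs Dumpling House: 6 to 7, Dumpling House.
Cedar beats no one; loses to Juniper, Harvest, Isola, Dumpling House — 0 pairwise wins.

0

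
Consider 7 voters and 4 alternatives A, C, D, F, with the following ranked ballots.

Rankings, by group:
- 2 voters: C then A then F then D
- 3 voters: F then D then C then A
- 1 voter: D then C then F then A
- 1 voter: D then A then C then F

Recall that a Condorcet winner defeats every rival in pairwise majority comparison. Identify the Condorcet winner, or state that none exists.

Head-to-head results (7 voters):
A vs C: C wins 6–1.
A vs D: D wins 5–2.
A vs F: A preferred on 2+1 = 3 ballots; F wins 4–3.
C vs D: C preferred on 2 ballots; D wins 5–2.
C vs F: 2+1+1 = 4 for C, 3 for F — C by 4–3.
D vs F: 1+1 = 2 for D, 5 for F — F by 5–2.
Each alternative drops at least one matchup (A loses to C; C loses to D; D loses to F; F loses to C); the cycle C beats F beats D beats C rules out a Condorcet winner.

none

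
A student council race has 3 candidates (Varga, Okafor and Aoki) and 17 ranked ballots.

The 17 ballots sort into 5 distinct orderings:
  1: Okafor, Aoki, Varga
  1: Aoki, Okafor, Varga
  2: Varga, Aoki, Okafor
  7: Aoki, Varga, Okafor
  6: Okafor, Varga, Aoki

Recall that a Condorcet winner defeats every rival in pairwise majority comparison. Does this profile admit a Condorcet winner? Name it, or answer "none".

Aoki

Check each pair by majority over 17 ballots:
Varga vs Okafor: Varga preferred on 2+7 = 9 ballots; Varga wins 9–8.
Varga vs Aoki: Aoki wins 9–8.
Okafor vs Aoki: 1+6 = 7 for Okafor, 10 for Aoki — Aoki by 10–7.
Only Aoki has no losses; Aoki is the Condorcet winner.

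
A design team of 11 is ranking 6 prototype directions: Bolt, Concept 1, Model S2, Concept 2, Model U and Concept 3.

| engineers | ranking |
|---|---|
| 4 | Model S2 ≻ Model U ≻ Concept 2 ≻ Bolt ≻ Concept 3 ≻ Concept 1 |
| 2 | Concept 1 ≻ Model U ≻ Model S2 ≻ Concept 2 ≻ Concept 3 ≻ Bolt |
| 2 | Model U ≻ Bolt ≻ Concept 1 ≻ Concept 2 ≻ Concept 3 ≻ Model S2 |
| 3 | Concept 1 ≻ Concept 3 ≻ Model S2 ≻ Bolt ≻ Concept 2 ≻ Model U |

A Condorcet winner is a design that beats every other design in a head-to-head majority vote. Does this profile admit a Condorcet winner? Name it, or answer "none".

Head-to-head results (11 engineers):
Bolt vs Concept 1: Bolt preferred on 4+2 = 6 ballots; Bolt wins 6–5.
Bolt vs Model S2: 2 to 9, Model S2.
Bolt vs Concept 2: Bolt preferred on 2+3 = 5 ballots; Concept 2 wins 6–5.
Bolt vs Model U: 3 to 8, Model U.
Bolt vs Concept 3: 4+2 = 6 for Bolt, 5 for Concept 3 — Bolt by 6–5.
Concept 1 vs Model S2: Concept 1 is ranked higher on 2+2+3 = 7 ballots, Model S2 on 4. Concept 1 wins 7–4.
Concept 1 vs Concept 2: Concept 1 is ranked higher on 2+2+3 = 7 ballots, Concept 2 on 4. Concept 1 wins 7–4.
Concept 1 vs Model U: 2+3 = 5 for Concept 1, 6 for Model U — Model U by 6–5.
Concept 1 vs Concept 3: 7 to 4, Concept 1.
Model S2 vs Concept 2: 4+2+3 = 9 for Model S2, 2 for Concept 2 — Model S2 by 9–2.
Model S2 vs Model U: 7 to 4, Model S2.
Model S2 vs Concept 3: Model S2 preferred on 4+2 = 6 ballots; Model S2 wins 6–5.
Concept 2 vs Model U: Concept 2 preferred on 3 ballots; Model U wins 8–3.
Concept 2 vs Concept 3: 8 to 3, Concept 2.
Model U vs Concept 3: Model U is ranked higher on 4+2+2 = 8 ballots, Concept 3 on 3. Model U wins 8–3.
No design is unbeaten: Bolt loses to Model S2; Concept 1 loses to Bolt; Model S2 loses to Concept 1; Concept 2 loses to Concept 1; Model U loses to Model S2; Concept 3 loses to Bolt. In particular Bolt beats Concept 1 beats Model S2 beats Bolt is a majority cycle — no Condorcet winner exists.

none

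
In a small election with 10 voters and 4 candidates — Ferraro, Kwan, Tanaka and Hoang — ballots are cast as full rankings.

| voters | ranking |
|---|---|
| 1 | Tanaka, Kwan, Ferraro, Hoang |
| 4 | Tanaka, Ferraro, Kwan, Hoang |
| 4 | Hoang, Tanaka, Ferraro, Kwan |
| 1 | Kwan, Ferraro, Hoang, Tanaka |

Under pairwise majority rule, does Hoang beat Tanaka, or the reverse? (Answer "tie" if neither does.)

tie

Ballots ranking Hoang above Tanaka: 4 + 1 = 5.
Ballots ranking Tanaka above Hoang: 10 − 5 = 5.
5–5: the pair ties.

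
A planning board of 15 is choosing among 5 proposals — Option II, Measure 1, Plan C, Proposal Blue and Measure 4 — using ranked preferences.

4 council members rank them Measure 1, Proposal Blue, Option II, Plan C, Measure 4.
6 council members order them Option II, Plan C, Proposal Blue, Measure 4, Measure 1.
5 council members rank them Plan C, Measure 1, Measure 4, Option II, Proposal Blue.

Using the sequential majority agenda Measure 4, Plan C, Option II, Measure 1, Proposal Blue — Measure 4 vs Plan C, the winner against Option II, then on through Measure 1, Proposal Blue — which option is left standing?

Round 1: Measure 4 vs Plan C — 0–15, Plan C advances.
Round 2: Plan C vs Option II — 5–10, Option II advances.
Round 3: Option II vs Measure 1 — 6–9, Measure 1 advances.
Round 4: Measure 1 vs Proposal Blue — 9–6, Measure 1 advances.
The agenda winner is Measure 1.

Measure 1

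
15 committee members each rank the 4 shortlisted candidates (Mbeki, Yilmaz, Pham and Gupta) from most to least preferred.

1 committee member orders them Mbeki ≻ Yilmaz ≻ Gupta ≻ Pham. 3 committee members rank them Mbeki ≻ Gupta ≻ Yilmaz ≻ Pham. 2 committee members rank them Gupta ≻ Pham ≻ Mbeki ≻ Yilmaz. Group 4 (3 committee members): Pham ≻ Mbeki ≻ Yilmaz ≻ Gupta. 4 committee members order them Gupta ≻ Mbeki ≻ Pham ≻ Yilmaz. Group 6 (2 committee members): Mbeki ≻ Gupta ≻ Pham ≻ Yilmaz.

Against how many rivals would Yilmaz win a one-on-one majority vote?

0

Yilmaz against each rival (15 committee members):
Yilmaz vs Mbeki: Yilmaz preferred on 0 ballots; Mbeki wins 15–0.
Yilmaz vs Pham: Pham, 11–4.
Yilmaz vs Gupta: Gupta, 11–4.
Yilmaz beats no one; loses to Mbeki, Pham, Gupta — 0 pairwise wins.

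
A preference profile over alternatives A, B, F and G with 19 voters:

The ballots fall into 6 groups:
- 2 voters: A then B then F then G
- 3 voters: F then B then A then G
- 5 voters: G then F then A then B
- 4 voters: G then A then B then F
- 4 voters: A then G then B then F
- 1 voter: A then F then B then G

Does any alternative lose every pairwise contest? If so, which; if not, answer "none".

F

Head-to-head results (19 voters):
A vs B: A is ranked higher on 2+5+4+4+1 = 16 ballots, B on 3. A wins 16–3.
A vs F: 11 to 8, A.
A vs G: A, 10–9.
B vs F: B preferred on 2+4+4 = 10 ballots; B wins 10–9.
B vs G: 6 to 13, G.
F vs G: G, 13–6.
Only F has no wins; F is the Condorcet loser.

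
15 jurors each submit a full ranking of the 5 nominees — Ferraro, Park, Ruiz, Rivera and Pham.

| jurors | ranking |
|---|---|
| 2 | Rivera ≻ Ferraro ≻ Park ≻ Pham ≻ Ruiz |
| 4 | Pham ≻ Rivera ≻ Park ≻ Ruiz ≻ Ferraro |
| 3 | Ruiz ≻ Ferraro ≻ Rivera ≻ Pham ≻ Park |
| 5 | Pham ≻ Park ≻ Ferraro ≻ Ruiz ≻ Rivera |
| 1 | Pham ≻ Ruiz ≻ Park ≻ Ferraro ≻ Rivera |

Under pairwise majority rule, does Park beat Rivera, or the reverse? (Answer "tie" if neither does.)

Ballots ranking Park above Rivera: 5 + 1 = 6.
Ballots ranking Rivera above Park: 15 − 6 = 9.
Rivera wins the head-to-head 9–6.

Rivera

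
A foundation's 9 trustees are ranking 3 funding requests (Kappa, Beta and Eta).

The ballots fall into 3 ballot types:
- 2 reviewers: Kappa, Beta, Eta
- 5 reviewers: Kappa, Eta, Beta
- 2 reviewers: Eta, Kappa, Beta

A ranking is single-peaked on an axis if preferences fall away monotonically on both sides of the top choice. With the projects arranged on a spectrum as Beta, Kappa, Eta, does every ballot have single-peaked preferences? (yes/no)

Axis positions: Beta=1, Kappa=2, Eta=3.
Ballot type 1 (peak Kappa at position 2): ranking walks positions 2-1-3, expanding outward from the peak — single-peaked.
Ballot type 2 (peak Kappa at position 2): ranking walks positions 2-3-1, expanding outward from the peak — single-peaked.
Ballot type 3 (peak Eta at position 3): ranking walks positions 3-2-1, expanding outward from the peak — single-peaked.
Every ranking is single-peaked on this axis.

yes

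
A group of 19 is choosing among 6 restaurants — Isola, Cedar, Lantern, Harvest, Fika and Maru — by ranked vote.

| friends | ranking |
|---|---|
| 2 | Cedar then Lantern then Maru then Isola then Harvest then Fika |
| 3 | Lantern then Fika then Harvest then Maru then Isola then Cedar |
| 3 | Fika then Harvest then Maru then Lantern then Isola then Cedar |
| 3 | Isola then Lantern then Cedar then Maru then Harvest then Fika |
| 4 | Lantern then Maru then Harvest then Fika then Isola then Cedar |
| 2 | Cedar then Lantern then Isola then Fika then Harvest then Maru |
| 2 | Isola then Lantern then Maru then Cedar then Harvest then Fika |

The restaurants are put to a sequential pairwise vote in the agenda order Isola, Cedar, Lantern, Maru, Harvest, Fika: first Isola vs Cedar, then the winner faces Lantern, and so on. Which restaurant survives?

Round 1: Isola vs Cedar — 15–4, Isola advances.
Round 2: Isola vs Lantern — 5–14, Lantern advances.
Round 3: Lantern vs Maru — 16–3, Lantern advances.
Round 4: Lantern vs Harvest — 16–3, Lantern advances.
Round 5: Lantern vs Fika — 16–3, Lantern advances.
The agenda winner is Lantern.

Lantern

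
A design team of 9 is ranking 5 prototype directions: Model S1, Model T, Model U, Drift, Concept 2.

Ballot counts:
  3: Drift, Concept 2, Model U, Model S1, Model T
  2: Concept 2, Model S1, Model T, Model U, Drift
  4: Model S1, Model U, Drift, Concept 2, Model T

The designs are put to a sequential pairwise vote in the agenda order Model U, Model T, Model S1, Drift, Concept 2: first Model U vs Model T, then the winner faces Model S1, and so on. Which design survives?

Round 1: Model U vs Model T — 7–2, Model U advances.
Round 2: Model U vs Model S1 — 3–6, Model S1 advances.
Round 3: Model S1 vs Drift — 6–3, Model S1 advances.
Round 4: Model S1 vs Concept 2 — 4–5, Concept 2 advances.
The agenda winner is Concept 2.

Concept 2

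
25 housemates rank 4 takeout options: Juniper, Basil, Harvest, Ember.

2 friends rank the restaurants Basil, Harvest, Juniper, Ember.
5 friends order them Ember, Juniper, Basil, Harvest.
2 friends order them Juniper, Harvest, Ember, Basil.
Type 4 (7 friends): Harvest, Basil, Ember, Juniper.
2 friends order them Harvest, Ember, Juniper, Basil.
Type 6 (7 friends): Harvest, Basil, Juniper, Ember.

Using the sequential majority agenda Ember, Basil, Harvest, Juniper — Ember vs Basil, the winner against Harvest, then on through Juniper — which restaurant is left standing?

Round 1: Ember vs Basil — 9–16, Basil advances.
Round 2: Basil vs Harvest — 7–18, Harvest advances.
Round 3: Harvest vs Juniper — 18–7, Harvest advances.
The agenda winner is Harvest.

Harvest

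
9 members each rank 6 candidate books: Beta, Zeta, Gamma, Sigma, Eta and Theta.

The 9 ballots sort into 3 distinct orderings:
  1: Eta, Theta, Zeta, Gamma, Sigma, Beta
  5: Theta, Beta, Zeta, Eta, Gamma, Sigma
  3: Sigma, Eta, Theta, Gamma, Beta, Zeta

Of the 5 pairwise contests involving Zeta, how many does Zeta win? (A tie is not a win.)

3

Zeta against each rival (9 members):
Zeta vs Beta: Beta, 8–1.
Zeta vs Gamma: Zeta wins 6–3.
Zeta vs Sigma: 1+5 = 6 for Zeta, 3 for Sigma — Zeta by 6–3.
Zeta–Eta: Zeta 5–4.
Zeta vs Theta: Zeta is ranked higher on 0 ballots, Theta on 9. Theta wins 9–0.
Zeta beats Gamma, Sigma, Eta; loses to Beta, Theta — 3 pairwise wins.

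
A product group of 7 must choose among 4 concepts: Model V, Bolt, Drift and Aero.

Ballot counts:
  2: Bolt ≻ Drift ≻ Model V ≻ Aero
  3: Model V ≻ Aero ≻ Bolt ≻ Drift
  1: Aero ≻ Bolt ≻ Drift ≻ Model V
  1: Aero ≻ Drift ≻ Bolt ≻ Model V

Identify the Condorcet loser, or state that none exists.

none

Head-to-head results (7 engineers):
Model V vs Bolt: Model V preferred on 3 ballots; Bolt wins 4–3.
Model V vs Drift: Model V preferred on 3 ballots; Drift wins 4–3.
Model V vs Aero: Model V wins 5–2.
Bolt vs Drift: 6 to 1, Bolt.
Bolt vs Aero: 2 to 5, Aero.
Drift vs Aero: Aero wins 5–2.
Every design wins at least one matchup (Model V beats Aero; Bolt beats Model V; Drift beats Model V; Aero beats Bolt), so there is no Condorcet loser.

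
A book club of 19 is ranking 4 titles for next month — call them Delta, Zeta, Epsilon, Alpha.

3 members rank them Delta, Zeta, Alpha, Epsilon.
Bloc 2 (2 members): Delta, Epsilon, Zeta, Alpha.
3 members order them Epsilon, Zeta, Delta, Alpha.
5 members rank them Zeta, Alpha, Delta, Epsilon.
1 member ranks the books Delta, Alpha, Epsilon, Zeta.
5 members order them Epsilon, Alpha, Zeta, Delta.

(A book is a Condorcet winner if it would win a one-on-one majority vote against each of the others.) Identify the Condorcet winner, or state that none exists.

none

Pairwise majorities:
Delta vs Zeta: 3+2+1 = 6 for Delta, 13 for Zeta — Zeta by 13–6.
Delta vs Epsilon: 3+2+5+1 = 11 for Delta, 8 for Epsilon — Delta by 11–8.
Delta vs Alpha: 3+2+3+1 = 9 for Delta, 10 for Alpha — Alpha by 10–9.
Zeta vs Epsilon: 3+5 = 8 for Zeta, 11 for Epsilon — Epsilon by 11–8.
Zeta vs Alpha: Zeta preferred on 3+2+3+5 = 13 ballots; Zeta wins 13–6.
Epsilon vs Alpha: 10 to 9, Epsilon.
Each book drops at least one matchup (Delta loses to Zeta; Zeta loses to Epsilon; Epsilon loses to Delta; Alpha loses to Zeta); the cycle Delta → Epsilon → Zeta → Delta rules out a Condorcet winner.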